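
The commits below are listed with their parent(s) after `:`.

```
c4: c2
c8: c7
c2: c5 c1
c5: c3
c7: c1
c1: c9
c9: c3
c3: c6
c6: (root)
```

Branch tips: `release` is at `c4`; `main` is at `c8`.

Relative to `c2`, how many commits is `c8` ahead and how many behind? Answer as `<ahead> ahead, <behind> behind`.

Reachable from c8: {c1, c3, c6, c7, c8, c9}.
Reachable from c2: {c1, c2, c3, c5, c6, c9}.
Only in c8's history (ahead): {c7, c8} — 2.
Only in c2's history (behind): {c2, c5} — 2.

2 ahead, 2 behind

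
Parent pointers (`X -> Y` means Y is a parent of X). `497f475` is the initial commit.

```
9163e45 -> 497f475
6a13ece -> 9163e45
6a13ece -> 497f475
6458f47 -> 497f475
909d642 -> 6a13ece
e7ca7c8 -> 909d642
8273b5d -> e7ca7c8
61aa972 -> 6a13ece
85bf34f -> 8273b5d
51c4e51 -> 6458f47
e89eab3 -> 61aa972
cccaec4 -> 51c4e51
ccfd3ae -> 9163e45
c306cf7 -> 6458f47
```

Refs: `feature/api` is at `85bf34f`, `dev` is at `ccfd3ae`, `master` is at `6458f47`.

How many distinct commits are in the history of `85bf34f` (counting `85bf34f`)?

7

Walking parent pointers from 85bf34f: reachable set = {497f475, 6a13ece, 8273b5d, 85bf34f, 909d642, 9163e45, e7ca7c8}.
That is 7 commits.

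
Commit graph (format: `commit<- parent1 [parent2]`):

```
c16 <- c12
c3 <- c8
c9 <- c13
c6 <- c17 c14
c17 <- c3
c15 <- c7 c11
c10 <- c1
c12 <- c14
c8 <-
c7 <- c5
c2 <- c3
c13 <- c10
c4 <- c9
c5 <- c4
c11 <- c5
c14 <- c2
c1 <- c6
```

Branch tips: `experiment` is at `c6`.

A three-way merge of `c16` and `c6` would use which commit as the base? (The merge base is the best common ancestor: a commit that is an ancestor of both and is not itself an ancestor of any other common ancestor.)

Ancestors of c16: {c12, c14, c16, c2, c3, c8}.
Ancestors of c6: {c14, c17, c2, c3, c6, c8}.
Common ancestors: {c14, c2, c3, c8}.
Among these, c14 is not an ancestor of any other common ancestor — it is the merge base.

c14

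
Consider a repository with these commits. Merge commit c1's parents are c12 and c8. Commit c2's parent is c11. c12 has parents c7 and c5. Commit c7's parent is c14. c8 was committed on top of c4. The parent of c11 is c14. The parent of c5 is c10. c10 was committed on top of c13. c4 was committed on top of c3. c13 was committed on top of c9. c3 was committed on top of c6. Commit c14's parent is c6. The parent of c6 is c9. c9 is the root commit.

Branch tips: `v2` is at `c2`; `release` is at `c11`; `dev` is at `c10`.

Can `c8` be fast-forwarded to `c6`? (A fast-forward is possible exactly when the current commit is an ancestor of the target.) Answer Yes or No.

A fast-forward from c8 to c6 is possible iff c8 is an ancestor of c6.
Ancestors of c6: {c6, c9}.
c8 is not among them, so fast-forward is not possible.

No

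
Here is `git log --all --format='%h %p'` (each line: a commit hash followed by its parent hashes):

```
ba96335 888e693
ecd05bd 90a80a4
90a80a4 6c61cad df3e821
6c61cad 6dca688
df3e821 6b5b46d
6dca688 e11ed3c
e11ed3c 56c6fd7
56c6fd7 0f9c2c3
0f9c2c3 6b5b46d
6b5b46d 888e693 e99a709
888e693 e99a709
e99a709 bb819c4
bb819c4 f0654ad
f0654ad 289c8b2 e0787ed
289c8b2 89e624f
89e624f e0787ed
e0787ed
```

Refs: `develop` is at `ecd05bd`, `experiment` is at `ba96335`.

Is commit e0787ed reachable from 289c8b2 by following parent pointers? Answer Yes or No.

Yes

Ancestors of 289c8b2 (commits reachable by following parents): {289c8b2, 89e624f, e0787ed}.
e0787ed is in that set, so it is an ancestor of 289c8b2.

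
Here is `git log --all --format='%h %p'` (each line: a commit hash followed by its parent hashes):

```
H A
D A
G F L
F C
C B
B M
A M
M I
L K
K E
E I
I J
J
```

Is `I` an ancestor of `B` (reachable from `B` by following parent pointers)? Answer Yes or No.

Yes

Ancestors of B (commits reachable by following parents): {B, I, J, M}.
I is in that set, so it is an ancestor of B.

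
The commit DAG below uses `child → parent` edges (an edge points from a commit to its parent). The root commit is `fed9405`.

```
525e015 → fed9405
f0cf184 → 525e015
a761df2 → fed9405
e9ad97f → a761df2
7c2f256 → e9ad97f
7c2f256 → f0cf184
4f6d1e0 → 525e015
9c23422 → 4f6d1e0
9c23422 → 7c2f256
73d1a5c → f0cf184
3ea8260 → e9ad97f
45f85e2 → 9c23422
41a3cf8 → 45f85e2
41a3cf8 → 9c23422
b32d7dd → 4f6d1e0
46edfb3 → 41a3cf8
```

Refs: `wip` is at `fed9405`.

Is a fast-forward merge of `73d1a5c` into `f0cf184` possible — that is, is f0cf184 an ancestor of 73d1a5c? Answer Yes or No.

Yes

A fast-forward from f0cf184 to 73d1a5c is possible iff f0cf184 is an ancestor of 73d1a5c.
Ancestors of 73d1a5c: {525e015, 73d1a5c, f0cf184, fed9405}.
f0cf184 is among them, so fast-forward is possible.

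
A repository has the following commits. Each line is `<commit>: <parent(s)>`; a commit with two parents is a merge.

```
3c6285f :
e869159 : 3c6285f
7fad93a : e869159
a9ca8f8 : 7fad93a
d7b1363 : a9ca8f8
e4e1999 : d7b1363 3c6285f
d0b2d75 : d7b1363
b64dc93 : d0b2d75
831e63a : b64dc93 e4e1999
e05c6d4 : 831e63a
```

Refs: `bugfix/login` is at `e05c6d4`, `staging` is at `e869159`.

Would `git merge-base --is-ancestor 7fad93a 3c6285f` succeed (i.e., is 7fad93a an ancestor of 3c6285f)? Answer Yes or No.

No

Ancestors of 3c6285f: {3c6285f}.
7fad93a is not in that set, so it is not an ancestor of 3c6285f.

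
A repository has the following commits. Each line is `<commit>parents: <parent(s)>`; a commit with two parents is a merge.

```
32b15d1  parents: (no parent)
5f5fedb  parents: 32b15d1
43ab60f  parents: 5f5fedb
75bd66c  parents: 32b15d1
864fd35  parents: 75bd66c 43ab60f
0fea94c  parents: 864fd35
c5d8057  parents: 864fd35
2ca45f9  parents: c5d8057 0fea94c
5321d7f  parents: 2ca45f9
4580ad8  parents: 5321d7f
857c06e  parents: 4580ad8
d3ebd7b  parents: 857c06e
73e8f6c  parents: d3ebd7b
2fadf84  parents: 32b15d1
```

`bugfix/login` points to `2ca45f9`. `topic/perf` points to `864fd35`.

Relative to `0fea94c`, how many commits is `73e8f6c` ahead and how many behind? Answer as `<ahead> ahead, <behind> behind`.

Reachable from 73e8f6c: {0fea94c, 2ca45f9, 32b15d1, 43ab60f, 4580ad8, 5321d7f, 5f5fedb, 73e8f6c, 75bd66c, 857c06e, 864fd35, c5d8057, d3ebd7b}.
Reachable from 0fea94c: {0fea94c, 32b15d1, 43ab60f, 5f5fedb, 75bd66c, 864fd35}.
Only in 73e8f6c's history (ahead): {2ca45f9, 4580ad8, 5321d7f, 73e8f6c, 857c06e, c5d8057, d3ebd7b} — 7.
Only in 0fea94c's history (behind): {} — 0.

7 ahead, 0 behind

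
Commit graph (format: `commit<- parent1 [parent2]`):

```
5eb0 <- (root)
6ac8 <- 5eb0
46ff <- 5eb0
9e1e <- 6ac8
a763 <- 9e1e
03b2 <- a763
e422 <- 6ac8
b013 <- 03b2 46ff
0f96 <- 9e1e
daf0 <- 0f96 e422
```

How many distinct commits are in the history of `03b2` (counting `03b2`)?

5

Walking parent pointers from 03b2: reachable set = {03b2, 5eb0, 6ac8, 9e1e, a763}.
That is 5 commits.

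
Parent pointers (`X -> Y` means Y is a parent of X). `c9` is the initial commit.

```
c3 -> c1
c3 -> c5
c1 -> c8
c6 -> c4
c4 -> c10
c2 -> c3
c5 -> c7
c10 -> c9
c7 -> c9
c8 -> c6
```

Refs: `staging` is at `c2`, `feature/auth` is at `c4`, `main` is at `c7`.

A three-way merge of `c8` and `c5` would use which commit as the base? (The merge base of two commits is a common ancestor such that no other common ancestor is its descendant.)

c9

Ancestors of c8: {c10, c4, c6, c8, c9}.
Ancestors of c5: {c5, c7, c9}.
Common ancestors: {c9}.
The only common ancestor is c9, so it is the merge base.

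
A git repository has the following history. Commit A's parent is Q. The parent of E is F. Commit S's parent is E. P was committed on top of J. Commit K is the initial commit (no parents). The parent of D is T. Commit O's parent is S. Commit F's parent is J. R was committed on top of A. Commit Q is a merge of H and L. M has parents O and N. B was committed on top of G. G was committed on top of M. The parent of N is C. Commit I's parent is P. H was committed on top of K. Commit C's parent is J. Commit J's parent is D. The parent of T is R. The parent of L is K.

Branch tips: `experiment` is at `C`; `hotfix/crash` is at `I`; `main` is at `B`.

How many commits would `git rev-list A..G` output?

12

Reachable from G: {A, C, D, E, F, G, H, J, K, L, M, N, O, Q, R, S, T}.
Reachable from A: {A, H, K, L, Q}.
In G's history but not A's: {C, D, E, F, G, J, M, N, O, R, S, T} — 12 commits.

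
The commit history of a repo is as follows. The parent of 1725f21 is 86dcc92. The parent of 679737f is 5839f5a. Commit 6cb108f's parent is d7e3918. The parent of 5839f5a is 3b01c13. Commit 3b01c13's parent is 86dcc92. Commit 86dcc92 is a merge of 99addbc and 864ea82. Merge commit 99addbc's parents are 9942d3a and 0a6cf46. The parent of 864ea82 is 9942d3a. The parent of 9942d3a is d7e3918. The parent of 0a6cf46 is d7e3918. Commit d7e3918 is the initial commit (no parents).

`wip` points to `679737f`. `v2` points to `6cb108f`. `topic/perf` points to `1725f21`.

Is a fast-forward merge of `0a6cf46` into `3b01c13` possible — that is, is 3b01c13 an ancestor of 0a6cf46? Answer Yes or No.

No

A fast-forward from 3b01c13 to 0a6cf46 is possible iff 3b01c13 is an ancestor of 0a6cf46.
Ancestors of 0a6cf46: {0a6cf46, d7e3918}.
3b01c13 is not among them, so fast-forward is not possible.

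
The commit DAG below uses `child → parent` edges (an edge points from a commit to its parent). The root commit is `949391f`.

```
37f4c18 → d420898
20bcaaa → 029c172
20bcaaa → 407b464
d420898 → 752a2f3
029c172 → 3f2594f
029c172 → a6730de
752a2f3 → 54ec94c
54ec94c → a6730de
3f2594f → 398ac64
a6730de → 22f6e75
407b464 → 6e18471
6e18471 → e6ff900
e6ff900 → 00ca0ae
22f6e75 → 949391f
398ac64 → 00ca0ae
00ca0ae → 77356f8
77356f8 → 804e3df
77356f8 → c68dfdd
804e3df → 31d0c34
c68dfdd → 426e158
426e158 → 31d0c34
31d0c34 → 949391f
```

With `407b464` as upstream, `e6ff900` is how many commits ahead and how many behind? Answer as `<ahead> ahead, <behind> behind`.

Reachable from e6ff900: {00ca0ae, 31d0c34, 426e158, 77356f8, 804e3df, 949391f, c68dfdd, e6ff900}.
Reachable from 407b464: {00ca0ae, 31d0c34, 407b464, 426e158, 6e18471, 77356f8, 804e3df, 949391f, c68dfdd, e6ff900}.
Only in e6ff900's history (ahead): {} — 0.
Only in 407b464's history (behind): {407b464, 6e18471} — 2.

0 ahead, 2 behind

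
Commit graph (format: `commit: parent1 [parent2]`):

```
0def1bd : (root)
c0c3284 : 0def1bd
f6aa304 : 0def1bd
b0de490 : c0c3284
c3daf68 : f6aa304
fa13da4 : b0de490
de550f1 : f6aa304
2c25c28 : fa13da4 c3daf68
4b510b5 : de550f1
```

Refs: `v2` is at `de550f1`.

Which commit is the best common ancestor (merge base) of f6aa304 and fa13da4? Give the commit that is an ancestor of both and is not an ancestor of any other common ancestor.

0def1bd

Ancestors of f6aa304: {0def1bd, f6aa304}.
Ancestors of fa13da4: {0def1bd, b0de490, c0c3284, fa13da4}.
Common ancestors: {0def1bd}.
The only common ancestor is 0def1bd, so it is the merge base.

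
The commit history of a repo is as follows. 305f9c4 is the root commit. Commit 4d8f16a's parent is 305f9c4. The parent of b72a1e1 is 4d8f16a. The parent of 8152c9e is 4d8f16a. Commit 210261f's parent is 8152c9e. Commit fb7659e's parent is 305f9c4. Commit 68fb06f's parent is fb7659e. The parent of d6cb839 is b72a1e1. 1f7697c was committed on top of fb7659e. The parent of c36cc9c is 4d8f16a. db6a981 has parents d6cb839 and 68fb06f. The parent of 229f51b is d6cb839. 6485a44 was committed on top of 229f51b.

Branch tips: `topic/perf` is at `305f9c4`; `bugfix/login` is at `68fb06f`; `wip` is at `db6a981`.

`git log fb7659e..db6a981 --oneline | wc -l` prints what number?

Reachable from db6a981: {305f9c4, 4d8f16a, 68fb06f, b72a1e1, d6cb839, db6a981, fb7659e}.
Reachable from fb7659e: {305f9c4, fb7659e}.
In db6a981's history but not fb7659e's: {4d8f16a, 68fb06f, b72a1e1, d6cb839, db6a981} — 5 commits.

5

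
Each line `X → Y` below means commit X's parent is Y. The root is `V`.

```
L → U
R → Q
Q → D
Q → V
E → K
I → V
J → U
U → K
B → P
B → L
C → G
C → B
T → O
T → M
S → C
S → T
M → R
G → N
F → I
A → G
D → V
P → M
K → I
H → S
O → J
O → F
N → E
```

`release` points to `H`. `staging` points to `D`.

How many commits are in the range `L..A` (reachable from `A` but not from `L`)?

4

Reachable from A: {A, E, G, I, K, N, V}.
Reachable from L: {I, K, L, U, V}.
In A's history but not L's: {A, E, G, N} — 4 commits.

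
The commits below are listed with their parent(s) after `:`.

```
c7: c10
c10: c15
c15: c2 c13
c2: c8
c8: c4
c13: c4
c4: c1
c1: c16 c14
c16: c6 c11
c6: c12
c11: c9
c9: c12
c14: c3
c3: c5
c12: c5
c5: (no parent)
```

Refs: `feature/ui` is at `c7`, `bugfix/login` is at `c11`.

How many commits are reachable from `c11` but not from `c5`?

3

Reachable from c11: {c11, c12, c5, c9}.
Reachable from c5: {c5}.
In c11's history but not c5's: {c11, c12, c9} — 3 commits.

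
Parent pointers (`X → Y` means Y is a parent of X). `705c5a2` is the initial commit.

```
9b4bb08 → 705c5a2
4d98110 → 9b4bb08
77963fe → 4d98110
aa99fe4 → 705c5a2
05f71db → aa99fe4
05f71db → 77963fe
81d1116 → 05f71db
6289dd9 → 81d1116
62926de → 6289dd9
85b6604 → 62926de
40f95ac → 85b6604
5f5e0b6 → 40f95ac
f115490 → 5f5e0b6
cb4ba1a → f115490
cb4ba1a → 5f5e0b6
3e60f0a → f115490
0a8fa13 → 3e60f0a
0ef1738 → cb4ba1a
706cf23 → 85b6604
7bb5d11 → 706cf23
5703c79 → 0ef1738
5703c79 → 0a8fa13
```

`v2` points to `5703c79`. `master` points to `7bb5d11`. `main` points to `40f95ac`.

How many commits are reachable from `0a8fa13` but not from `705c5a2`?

14

Reachable from 0a8fa13: {05f71db, 0a8fa13, 3e60f0a, 40f95ac, 4d98110, 5f5e0b6, 6289dd9, 62926de, 705c5a2, 77963fe, 81d1116, 85b6604, 9b4bb08, aa99fe4, f115490}.
Reachable from 705c5a2: {705c5a2}.
In 0a8fa13's history but not 705c5a2's: {05f71db, 0a8fa13, 3e60f0a, 40f95ac, 4d98110, 5f5e0b6, 6289dd9, 62926de, 77963fe, 81d1116, 85b6604, 9b4bb08, aa99fe4, f115490} — 14 commits.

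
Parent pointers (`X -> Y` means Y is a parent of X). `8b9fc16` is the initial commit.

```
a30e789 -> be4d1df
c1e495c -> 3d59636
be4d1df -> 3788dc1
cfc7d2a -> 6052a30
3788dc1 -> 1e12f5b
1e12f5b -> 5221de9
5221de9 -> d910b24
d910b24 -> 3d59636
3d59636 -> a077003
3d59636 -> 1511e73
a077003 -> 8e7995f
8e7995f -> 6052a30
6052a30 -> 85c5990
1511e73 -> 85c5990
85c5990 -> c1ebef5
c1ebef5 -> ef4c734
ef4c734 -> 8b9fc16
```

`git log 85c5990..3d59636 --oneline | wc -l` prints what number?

5

Reachable from 3d59636: {1511e73, 3d59636, 6052a30, 85c5990, 8b9fc16, 8e7995f, a077003, c1ebef5, ef4c734}.
Reachable from 85c5990: {85c5990, 8b9fc16, c1ebef5, ef4c734}.
In 3d59636's history but not 85c5990's: {1511e73, 3d59636, 6052a30, 8e7995f, a077003} — 5 commits.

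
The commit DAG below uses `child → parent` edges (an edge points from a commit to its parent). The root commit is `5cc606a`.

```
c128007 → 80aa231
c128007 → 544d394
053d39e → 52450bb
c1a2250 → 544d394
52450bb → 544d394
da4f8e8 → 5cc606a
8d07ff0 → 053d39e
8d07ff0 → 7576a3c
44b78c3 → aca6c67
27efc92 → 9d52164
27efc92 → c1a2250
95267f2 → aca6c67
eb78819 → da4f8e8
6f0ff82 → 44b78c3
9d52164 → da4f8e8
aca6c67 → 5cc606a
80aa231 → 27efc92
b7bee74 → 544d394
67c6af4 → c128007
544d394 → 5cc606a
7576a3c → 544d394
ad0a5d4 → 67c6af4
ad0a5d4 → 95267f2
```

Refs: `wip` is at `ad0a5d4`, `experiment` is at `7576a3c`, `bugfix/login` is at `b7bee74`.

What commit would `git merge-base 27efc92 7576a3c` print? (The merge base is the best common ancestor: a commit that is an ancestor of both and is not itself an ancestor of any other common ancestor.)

Ancestors of 27efc92: {27efc92, 544d394, 5cc606a, 9d52164, c1a2250, da4f8e8}.
Ancestors of 7576a3c: {544d394, 5cc606a, 7576a3c}.
Common ancestors: {544d394, 5cc606a}.
Among these, 544d394 is not an ancestor of any other common ancestor — it is the merge base.

544d394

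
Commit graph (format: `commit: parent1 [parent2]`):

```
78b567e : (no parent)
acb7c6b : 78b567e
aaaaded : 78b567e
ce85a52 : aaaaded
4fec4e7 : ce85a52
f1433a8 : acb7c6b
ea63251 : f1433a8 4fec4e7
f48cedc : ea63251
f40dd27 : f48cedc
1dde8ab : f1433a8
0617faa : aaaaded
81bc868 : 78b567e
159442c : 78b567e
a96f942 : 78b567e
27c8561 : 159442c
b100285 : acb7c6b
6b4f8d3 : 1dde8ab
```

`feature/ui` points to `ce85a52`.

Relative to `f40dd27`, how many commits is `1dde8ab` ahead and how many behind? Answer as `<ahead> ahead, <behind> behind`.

Reachable from 1dde8ab: {1dde8ab, 78b567e, acb7c6b, f1433a8}.
Reachable from f40dd27: {4fec4e7, 78b567e, aaaaded, acb7c6b, ce85a52, ea63251, f1433a8, f40dd27, f48cedc}.
Only in 1dde8ab's history (ahead): {1dde8ab} — 1.
Only in f40dd27's history (behind): {4fec4e7, aaaaded, ce85a52, ea63251, f40dd27, f48cedc} — 6.

1 ahead, 6 behind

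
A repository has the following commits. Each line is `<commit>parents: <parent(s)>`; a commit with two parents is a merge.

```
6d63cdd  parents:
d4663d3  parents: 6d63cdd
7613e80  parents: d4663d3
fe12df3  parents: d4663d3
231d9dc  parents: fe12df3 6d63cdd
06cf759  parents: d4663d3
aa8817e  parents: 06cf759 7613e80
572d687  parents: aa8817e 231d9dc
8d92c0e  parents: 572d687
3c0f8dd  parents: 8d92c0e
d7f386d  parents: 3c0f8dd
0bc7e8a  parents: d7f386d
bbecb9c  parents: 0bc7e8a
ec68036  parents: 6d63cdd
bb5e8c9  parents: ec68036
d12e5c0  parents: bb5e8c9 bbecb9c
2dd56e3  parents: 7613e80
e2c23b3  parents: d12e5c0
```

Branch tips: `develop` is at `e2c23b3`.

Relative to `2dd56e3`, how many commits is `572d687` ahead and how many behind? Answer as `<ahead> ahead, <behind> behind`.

5 ahead, 1 behind

Reachable from 572d687: {06cf759, 231d9dc, 572d687, 6d63cdd, 7613e80, aa8817e, d4663d3, fe12df3}.
Reachable from 2dd56e3: {2dd56e3, 6d63cdd, 7613e80, d4663d3}.
Only in 572d687's history (ahead): {06cf759, 231d9dc, 572d687, aa8817e, fe12df3} — 5.
Only in 2dd56e3's history (behind): {2dd56e3} — 1.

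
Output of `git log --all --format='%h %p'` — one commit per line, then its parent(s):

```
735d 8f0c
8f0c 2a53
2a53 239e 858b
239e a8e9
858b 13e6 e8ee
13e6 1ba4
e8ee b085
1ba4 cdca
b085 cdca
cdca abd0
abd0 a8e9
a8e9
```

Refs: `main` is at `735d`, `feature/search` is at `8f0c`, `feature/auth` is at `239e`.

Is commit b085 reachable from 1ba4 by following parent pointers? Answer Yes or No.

No

Ancestors of 1ba4: {1ba4, a8e9, abd0, cdca}.
b085 is not in that set, so it is not an ancestor of 1ba4.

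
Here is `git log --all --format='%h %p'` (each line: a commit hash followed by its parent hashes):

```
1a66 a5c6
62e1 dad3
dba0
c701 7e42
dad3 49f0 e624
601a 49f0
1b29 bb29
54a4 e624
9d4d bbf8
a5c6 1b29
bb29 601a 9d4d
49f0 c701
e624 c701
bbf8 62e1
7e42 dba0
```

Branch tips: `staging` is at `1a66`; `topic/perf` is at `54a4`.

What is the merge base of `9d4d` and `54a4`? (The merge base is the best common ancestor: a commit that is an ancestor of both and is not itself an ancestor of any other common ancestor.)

Ancestors of 9d4d: {49f0, 62e1, 7e42, 9d4d, bbf8, c701, dad3, dba0, e624}.
Ancestors of 54a4: {54a4, 7e42, c701, dba0, e624}.
Common ancestors: {7e42, c701, dba0, e624}.
Among these, e624 is not an ancestor of any other common ancestor — it is the merge base.

e624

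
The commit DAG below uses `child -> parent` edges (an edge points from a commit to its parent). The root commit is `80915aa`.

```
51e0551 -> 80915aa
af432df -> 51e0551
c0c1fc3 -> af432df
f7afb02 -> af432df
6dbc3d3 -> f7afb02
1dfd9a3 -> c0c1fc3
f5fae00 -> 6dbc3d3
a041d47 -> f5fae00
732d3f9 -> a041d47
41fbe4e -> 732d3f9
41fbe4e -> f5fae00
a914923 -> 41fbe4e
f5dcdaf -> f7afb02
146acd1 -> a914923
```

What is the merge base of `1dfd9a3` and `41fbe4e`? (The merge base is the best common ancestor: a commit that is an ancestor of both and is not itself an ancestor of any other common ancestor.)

Ancestors of 1dfd9a3: {1dfd9a3, 51e0551, 80915aa, af432df, c0c1fc3}.
Ancestors of 41fbe4e: {41fbe4e, 51e0551, 6dbc3d3, 732d3f9, 80915aa, a041d47, af432df, f5fae00, f7afb02}.
Common ancestors: {51e0551, 80915aa, af432df}.
Among these, af432df is not an ancestor of any other common ancestor — it is the merge base.

af432df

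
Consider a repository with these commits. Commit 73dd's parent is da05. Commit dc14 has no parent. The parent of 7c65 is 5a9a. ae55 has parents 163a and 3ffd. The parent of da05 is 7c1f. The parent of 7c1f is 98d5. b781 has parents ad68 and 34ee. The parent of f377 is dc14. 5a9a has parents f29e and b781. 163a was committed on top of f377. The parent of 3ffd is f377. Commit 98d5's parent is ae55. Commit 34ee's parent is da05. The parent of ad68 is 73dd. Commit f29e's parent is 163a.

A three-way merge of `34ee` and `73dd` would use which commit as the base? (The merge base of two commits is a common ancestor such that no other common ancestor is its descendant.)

da05

Ancestors of 34ee: {163a, 34ee, 3ffd, 7c1f, 98d5, ae55, da05, dc14, f377}.
Ancestors of 73dd: {163a, 3ffd, 73dd, 7c1f, 98d5, ae55, da05, dc14, f377}.
Common ancestors: {163a, 3ffd, 7c1f, 98d5, ae55, da05, dc14, f377}.
Among these, da05 is not an ancestor of any other common ancestor — it is the merge base.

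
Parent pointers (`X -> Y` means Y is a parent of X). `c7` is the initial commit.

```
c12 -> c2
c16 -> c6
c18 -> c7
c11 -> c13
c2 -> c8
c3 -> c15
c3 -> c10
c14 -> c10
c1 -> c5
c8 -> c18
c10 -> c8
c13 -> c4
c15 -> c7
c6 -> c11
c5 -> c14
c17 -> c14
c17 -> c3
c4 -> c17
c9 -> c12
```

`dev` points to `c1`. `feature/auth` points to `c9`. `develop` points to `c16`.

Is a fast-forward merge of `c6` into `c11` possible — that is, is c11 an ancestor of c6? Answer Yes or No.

A fast-forward from c11 to c6 is possible iff c11 is an ancestor of c6.
Ancestors of c6: {c10, c11, c13, c14, c15, c17, c18, c3, c4, c6, c7, c8}.
c11 is among them, so fast-forward is possible.

Yes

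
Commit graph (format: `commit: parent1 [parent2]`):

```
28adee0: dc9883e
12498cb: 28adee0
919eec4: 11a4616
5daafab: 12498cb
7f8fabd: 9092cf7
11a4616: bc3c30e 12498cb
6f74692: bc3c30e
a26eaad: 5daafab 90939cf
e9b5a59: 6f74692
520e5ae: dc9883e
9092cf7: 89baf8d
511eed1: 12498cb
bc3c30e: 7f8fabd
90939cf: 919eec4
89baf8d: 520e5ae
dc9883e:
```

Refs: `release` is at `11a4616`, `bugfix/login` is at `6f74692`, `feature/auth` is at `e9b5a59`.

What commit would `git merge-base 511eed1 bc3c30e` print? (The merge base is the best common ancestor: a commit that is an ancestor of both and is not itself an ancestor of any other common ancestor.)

dc9883e

Ancestors of 511eed1: {12498cb, 28adee0, 511eed1, dc9883e}.
Ancestors of bc3c30e: {520e5ae, 7f8fabd, 89baf8d, 9092cf7, bc3c30e, dc9883e}.
Common ancestors: {dc9883e}.
The only common ancestor is dc9883e, so it is the merge base.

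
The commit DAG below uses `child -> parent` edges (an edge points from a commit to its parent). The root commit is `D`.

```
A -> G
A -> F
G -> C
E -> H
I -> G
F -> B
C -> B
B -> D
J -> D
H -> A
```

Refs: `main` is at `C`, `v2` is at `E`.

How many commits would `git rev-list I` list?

Walking parent pointers from I: reachable set = {B, C, D, G, I}.
That is 5 commits.

5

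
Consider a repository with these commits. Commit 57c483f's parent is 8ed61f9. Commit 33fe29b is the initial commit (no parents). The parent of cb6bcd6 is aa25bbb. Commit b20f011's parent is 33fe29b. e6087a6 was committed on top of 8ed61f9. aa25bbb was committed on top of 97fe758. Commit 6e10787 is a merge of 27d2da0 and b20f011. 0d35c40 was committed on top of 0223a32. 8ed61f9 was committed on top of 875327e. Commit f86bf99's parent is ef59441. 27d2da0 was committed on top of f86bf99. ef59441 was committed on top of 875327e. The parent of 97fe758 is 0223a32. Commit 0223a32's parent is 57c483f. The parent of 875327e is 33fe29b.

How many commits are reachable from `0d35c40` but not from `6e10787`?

Reachable from 0d35c40: {0223a32, 0d35c40, 33fe29b, 57c483f, 875327e, 8ed61f9}.
Reachable from 6e10787: {27d2da0, 33fe29b, 6e10787, 875327e, b20f011, ef59441, f86bf99}.
In 0d35c40's history but not 6e10787's: {0223a32, 0d35c40, 57c483f, 8ed61f9} — 4 commits.

4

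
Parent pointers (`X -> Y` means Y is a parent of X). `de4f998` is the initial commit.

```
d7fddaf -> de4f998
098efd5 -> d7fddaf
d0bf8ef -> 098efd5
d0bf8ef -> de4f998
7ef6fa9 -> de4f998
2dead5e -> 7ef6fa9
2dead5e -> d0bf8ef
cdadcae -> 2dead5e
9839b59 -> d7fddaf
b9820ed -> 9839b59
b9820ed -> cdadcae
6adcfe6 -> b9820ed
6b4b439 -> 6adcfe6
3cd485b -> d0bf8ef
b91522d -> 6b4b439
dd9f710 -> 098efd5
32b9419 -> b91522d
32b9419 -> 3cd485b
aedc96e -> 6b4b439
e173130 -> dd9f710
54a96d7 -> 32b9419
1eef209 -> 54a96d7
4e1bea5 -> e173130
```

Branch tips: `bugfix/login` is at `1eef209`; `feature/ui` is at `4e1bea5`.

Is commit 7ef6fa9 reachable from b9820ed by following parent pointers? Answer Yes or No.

Ancestors of b9820ed (commits reachable by following parents): {098efd5, 2dead5e, 7ef6fa9, 9839b59, b9820ed, cdadcae, d0bf8ef, d7fddaf, de4f998}.
7ef6fa9 is in that set, so it is an ancestor of b9820ed.

Yes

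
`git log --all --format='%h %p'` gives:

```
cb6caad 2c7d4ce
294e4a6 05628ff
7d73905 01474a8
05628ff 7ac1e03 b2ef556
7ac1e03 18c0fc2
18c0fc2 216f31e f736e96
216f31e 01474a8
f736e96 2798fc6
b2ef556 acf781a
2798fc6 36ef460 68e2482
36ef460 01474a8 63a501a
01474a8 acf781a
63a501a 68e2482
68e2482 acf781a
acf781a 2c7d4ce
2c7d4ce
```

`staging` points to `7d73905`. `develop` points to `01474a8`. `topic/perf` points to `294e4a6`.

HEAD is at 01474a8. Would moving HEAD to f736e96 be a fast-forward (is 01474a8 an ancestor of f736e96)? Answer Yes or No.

Yes

A fast-forward from 01474a8 to f736e96 is possible iff 01474a8 is an ancestor of f736e96.
Ancestors of f736e96: {01474a8, 2798fc6, 2c7d4ce, 36ef460, 63a501a, 68e2482, acf781a, f736e96}.
01474a8 is among them, so fast-forward is possible.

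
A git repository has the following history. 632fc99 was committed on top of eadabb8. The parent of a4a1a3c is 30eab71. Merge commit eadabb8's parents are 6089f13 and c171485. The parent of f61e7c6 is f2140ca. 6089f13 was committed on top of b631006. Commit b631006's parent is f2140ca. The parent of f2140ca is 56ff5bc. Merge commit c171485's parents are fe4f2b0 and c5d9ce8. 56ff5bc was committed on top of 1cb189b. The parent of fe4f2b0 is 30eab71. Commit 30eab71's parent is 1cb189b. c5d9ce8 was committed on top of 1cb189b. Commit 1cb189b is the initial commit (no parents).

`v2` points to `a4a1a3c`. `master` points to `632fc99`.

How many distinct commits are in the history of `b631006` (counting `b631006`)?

4

Walking parent pointers from b631006: reachable set = {1cb189b, 56ff5bc, b631006, f2140ca}.
That is 4 commits.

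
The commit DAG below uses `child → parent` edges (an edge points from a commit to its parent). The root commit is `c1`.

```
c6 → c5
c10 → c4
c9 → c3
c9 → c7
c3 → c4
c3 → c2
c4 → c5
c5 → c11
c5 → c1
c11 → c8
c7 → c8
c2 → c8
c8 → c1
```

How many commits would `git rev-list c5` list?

4

Walking parent pointers from c5: reachable set = {c1, c11, c5, c8}.
That is 4 commits.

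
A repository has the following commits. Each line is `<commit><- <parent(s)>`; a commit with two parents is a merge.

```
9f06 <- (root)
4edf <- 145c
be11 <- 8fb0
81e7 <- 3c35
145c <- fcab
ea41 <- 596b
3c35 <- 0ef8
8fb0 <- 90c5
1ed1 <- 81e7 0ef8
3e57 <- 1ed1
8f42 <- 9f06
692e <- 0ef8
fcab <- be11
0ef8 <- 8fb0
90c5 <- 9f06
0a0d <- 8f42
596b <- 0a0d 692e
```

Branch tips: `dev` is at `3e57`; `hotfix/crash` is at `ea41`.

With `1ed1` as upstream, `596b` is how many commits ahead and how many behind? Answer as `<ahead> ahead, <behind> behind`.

Reachable from 596b: {0a0d, 0ef8, 596b, 692e, 8f42, 8fb0, 90c5, 9f06}.
Reachable from 1ed1: {0ef8, 1ed1, 3c35, 81e7, 8fb0, 90c5, 9f06}.
Only in 596b's history (ahead): {0a0d, 596b, 692e, 8f42} — 4.
Only in 1ed1's history (behind): {1ed1, 3c35, 81e7} — 3.

4 ahead, 3 behind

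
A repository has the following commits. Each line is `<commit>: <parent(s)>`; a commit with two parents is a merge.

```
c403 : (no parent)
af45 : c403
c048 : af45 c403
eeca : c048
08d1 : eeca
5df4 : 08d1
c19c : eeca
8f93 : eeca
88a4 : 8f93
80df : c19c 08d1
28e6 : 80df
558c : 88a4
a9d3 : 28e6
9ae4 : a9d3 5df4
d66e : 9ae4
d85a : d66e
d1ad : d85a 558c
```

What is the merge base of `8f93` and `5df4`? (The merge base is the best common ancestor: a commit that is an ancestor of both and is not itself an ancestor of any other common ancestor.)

Ancestors of 8f93: {8f93, af45, c048, c403, eeca}.
Ancestors of 5df4: {08d1, 5df4, af45, c048, c403, eeca}.
Common ancestors: {af45, c048, c403, eeca}.
Among these, eeca is not an ancestor of any other common ancestor — it is the merge base.

eeca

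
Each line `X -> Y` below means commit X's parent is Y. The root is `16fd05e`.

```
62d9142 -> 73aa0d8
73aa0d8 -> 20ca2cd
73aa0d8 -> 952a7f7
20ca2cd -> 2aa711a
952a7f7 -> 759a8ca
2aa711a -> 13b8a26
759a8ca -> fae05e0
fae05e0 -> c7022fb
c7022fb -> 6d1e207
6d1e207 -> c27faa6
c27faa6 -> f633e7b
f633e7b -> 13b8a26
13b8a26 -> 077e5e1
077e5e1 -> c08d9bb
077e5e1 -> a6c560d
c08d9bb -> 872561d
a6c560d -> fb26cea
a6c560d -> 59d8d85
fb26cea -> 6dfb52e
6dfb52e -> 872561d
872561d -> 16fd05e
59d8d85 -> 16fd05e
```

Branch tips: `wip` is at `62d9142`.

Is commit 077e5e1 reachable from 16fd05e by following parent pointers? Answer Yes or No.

No

Ancestors of 16fd05e: {16fd05e}.
077e5e1 is not in that set, so it is not an ancestor of 16fd05e.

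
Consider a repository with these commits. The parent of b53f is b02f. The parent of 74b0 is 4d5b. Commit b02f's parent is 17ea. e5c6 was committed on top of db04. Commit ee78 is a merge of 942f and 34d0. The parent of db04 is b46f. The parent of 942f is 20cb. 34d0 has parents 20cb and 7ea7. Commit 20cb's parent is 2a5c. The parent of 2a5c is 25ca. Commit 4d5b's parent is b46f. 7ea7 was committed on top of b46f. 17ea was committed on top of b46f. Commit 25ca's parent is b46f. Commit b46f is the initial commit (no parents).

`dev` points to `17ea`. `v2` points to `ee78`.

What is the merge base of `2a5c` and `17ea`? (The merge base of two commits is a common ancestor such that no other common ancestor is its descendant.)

b46f

Ancestors of 2a5c: {25ca, 2a5c, b46f}.
Ancestors of 17ea: {17ea, b46f}.
Common ancestors: {b46f}.
The only common ancestor is b46f, so it is the merge base.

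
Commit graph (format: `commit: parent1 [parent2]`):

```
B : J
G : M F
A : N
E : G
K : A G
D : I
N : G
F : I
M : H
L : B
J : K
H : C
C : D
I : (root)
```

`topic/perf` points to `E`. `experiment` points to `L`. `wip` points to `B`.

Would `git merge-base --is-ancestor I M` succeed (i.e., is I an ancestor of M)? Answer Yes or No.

Ancestors of M (commits reachable by following parents): {C, D, H, I, M}.
I is in that set, so it is an ancestor of M.

Yes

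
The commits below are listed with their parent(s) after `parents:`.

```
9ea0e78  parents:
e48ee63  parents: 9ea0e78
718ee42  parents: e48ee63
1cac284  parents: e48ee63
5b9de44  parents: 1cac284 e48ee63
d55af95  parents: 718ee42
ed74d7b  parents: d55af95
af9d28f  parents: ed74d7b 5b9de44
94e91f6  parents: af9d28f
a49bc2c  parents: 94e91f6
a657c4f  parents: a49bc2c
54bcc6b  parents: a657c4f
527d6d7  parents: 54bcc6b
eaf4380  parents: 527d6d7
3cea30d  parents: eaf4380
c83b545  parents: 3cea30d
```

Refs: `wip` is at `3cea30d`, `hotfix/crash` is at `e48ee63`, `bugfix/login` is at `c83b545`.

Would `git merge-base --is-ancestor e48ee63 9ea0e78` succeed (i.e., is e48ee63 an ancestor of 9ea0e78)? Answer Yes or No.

No

Ancestors of 9ea0e78: {9ea0e78}.
e48ee63 is not in that set, so it is not an ancestor of 9ea0e78.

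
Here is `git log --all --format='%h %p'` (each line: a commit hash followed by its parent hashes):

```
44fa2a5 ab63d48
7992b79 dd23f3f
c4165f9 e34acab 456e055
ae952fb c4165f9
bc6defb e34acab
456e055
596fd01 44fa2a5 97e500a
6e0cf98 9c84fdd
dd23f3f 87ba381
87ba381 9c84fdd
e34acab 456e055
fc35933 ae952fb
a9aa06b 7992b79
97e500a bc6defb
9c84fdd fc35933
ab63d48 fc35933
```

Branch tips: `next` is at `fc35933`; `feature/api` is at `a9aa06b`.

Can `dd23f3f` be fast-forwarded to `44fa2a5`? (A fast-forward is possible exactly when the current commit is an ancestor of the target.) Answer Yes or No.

A fast-forward from dd23f3f to 44fa2a5 is possible iff dd23f3f is an ancestor of 44fa2a5.
Ancestors of 44fa2a5: {44fa2a5, 456e055, ab63d48, ae952fb, c4165f9, e34acab, fc35933}.
dd23f3f is not among them, so fast-forward is not possible.

No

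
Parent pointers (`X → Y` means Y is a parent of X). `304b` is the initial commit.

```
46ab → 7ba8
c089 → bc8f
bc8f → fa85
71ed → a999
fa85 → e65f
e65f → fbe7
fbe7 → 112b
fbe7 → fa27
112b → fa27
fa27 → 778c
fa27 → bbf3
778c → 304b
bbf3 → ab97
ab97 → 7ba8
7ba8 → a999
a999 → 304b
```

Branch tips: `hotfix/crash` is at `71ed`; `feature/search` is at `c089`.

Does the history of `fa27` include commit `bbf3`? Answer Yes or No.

Ancestors of fa27 (commits reachable by following parents): {304b, 778c, 7ba8, a999, ab97, bbf3, fa27}.
bbf3 is in that set, so it is an ancestor of fa27.

Yes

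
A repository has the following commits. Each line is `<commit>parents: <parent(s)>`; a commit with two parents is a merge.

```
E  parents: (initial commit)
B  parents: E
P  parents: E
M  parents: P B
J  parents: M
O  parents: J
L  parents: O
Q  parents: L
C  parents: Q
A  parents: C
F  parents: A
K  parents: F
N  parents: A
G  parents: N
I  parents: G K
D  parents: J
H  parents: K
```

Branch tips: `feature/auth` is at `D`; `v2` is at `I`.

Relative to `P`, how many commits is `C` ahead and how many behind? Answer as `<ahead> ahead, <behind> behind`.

7 ahead, 0 behind

Reachable from C: {B, C, E, J, L, M, O, P, Q}.
Reachable from P: {E, P}.
Only in C's history (ahead): {B, C, J, L, M, O, Q} — 7.
Only in P's history (behind): {} — 0.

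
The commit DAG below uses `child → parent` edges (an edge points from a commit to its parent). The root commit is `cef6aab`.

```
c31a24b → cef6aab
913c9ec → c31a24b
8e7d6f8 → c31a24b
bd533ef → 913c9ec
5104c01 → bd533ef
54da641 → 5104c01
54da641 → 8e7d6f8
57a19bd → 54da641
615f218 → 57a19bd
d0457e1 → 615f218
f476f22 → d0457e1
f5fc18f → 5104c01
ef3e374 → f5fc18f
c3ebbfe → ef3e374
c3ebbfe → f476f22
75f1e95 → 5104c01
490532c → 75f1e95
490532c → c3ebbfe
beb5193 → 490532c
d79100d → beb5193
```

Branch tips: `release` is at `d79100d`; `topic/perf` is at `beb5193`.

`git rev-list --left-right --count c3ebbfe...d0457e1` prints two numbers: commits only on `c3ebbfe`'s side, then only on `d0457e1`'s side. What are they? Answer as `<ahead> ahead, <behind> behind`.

Reachable from c3ebbfe: {5104c01, 54da641, 57a19bd, 615f218, 8e7d6f8, 913c9ec, bd533ef, c31a24b, c3ebbfe, cef6aab, d0457e1, ef3e374, f476f22, f5fc18f}.
Reachable from d0457e1: {5104c01, 54da641, 57a19bd, 615f218, 8e7d6f8, 913c9ec, bd533ef, c31a24b, cef6aab, d0457e1}.
Only in c3ebbfe's history (ahead): {c3ebbfe, ef3e374, f476f22, f5fc18f} — 4.
Only in d0457e1's history (behind): {} — 0.

4 ahead, 0 behind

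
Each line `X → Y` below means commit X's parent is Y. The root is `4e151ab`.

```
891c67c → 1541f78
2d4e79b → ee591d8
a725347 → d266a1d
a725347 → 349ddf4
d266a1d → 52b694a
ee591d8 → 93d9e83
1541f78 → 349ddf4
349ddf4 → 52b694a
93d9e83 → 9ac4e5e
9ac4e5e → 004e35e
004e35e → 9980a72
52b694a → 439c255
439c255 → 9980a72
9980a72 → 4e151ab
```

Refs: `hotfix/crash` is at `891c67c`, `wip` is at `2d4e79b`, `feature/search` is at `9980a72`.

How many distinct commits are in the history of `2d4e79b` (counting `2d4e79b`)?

7

Walking parent pointers from 2d4e79b: reachable set = {004e35e, 2d4e79b, 4e151ab, 93d9e83, 9980a72, 9ac4e5e, ee591d8}.
That is 7 commits.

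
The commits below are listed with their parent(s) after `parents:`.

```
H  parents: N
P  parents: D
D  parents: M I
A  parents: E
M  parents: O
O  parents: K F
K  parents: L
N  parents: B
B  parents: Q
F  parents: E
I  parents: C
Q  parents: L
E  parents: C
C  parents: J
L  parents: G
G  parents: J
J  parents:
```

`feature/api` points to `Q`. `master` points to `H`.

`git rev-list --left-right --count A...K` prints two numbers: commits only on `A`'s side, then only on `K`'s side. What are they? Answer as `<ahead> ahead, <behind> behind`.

3 ahead, 3 behind

Reachable from A: {A, C, E, J}.
Reachable from K: {G, J, K, L}.
Only in A's history (ahead): {A, C, E} — 3.
Only in K's history (behind): {G, K, L} — 3.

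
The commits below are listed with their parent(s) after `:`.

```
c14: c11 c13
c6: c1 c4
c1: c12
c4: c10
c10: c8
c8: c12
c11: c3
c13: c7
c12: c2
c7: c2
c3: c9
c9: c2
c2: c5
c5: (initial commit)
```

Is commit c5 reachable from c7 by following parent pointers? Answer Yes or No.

Ancestors of c7 (commits reachable by following parents): {c2, c5, c7}.
c5 is in that set, so it is an ancestor of c7.

Yes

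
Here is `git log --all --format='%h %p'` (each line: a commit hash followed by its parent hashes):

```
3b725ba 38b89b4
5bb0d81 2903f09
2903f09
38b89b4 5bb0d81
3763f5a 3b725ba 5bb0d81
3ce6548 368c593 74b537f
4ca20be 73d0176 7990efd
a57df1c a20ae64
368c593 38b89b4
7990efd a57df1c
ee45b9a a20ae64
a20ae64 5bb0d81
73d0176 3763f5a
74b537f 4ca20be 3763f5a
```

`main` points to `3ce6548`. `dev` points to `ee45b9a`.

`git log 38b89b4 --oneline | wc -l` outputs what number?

3

Walking parent pointers from 38b89b4: reachable set = {2903f09, 38b89b4, 5bb0d81}.
That is 3 commits.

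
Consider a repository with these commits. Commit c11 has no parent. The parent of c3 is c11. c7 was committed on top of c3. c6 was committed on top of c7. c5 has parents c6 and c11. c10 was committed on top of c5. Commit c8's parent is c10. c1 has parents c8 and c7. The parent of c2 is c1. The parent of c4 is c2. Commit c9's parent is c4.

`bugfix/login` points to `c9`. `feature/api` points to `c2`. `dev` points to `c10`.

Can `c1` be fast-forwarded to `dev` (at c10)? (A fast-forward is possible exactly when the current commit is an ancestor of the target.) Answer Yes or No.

No

A fast-forward from c1 to c10 is possible iff c1 is an ancestor of c10.
Ancestors of c10: {c10, c11, c3, c5, c6, c7}.
c1 is not among them, so fast-forward is not possible.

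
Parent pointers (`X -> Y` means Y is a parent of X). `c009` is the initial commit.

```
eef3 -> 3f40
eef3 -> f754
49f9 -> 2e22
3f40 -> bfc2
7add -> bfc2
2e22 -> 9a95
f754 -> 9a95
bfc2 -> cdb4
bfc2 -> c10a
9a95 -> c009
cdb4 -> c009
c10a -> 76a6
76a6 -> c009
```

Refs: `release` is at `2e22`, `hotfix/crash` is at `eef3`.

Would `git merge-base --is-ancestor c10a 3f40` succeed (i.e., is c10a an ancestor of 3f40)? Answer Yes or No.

Yes

Ancestors of 3f40 (commits reachable by following parents): {3f40, 76a6, bfc2, c009, c10a, cdb4}.
c10a is in that set, so it is an ancestor of 3f40.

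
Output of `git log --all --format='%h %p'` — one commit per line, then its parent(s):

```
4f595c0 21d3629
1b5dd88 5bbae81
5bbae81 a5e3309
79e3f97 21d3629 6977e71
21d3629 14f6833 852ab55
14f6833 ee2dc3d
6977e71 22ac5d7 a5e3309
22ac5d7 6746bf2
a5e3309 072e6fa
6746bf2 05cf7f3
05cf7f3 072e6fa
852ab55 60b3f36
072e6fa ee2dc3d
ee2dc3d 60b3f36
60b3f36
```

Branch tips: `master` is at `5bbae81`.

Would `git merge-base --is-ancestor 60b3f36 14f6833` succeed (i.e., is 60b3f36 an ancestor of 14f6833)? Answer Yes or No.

Ancestors of 14f6833 (commits reachable by following parents): {14f6833, 60b3f36, ee2dc3d}.
60b3f36 is in that set, so it is an ancestor of 14f6833.

Yes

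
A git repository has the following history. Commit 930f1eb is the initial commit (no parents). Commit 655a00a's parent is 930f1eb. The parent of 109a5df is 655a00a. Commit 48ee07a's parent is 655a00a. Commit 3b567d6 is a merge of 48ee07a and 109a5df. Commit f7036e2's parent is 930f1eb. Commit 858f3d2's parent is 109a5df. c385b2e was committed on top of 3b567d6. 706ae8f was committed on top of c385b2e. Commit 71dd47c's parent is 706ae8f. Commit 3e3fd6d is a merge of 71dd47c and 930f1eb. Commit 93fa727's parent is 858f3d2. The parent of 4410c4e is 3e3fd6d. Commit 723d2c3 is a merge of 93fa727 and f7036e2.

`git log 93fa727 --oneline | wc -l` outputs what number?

5

Walking parent pointers from 93fa727: reachable set = {109a5df, 655a00a, 858f3d2, 930f1eb, 93fa727}.
That is 5 commits.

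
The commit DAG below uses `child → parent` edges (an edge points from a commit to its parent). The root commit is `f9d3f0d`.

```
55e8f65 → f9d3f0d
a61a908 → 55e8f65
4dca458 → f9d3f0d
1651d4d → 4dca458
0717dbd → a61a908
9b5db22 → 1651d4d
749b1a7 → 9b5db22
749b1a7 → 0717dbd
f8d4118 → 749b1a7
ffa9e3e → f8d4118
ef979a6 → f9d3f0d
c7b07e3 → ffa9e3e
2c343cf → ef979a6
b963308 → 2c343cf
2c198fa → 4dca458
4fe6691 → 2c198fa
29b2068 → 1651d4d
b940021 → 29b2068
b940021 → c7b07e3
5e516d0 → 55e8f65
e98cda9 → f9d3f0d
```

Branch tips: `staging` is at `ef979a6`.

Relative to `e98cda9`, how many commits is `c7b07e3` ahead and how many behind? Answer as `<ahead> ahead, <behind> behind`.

10 ahead, 1 behind

Reachable from c7b07e3: {0717dbd, 1651d4d, 4dca458, 55e8f65, 749b1a7, 9b5db22, a61a908, c7b07e3, f8d4118, f9d3f0d, ffa9e3e}.
Reachable from e98cda9: {e98cda9, f9d3f0d}.
Only in c7b07e3's history (ahead): {0717dbd, 1651d4d, 4dca458, 55e8f65, 749b1a7, 9b5db22, a61a908, c7b07e3, f8d4118, ffa9e3e} — 10.
Only in e98cda9's history (behind): {e98cda9} — 1.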